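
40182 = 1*40182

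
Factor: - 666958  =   - 2^1*333479^1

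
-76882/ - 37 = 2077+33/37  =  2077.89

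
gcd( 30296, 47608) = 4328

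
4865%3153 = 1712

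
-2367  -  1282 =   -  3649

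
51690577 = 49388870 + 2301707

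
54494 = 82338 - 27844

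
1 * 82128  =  82128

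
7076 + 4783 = 11859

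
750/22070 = 75/2207  =  0.03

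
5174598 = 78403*66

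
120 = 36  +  84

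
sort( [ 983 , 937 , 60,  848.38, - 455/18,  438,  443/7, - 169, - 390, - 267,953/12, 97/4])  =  [ - 390, - 267, -169, - 455/18,97/4,  60, 443/7, 953/12, 438,848.38,937, 983 ]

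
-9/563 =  - 1 + 554/563 = - 0.02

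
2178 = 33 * 66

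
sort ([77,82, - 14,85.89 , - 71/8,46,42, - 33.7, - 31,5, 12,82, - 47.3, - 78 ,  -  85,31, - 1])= [ - 85, - 78, - 47.3,-33.7, - 31,-14, - 71/8,- 1, 5,12,31, 42,  46,77,  82,82, 85.89]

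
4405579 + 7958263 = 12363842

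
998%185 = 73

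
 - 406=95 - 501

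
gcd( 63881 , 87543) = 1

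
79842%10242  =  8148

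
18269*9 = 164421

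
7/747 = 7/747 = 0.01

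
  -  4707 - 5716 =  - 10423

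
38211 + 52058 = 90269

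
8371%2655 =406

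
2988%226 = 50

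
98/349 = 98/349 = 0.28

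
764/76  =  191/19 = 10.05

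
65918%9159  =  1805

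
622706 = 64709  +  557997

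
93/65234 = 93/65234 =0.00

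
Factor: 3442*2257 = 2^1*37^1 *61^1*1721^1 = 7768594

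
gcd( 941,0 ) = 941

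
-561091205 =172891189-733982394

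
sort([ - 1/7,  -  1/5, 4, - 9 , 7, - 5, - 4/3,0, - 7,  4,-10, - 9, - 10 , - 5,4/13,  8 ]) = [ - 10,  -  10,- 9, - 9, - 7, - 5,- 5, - 4/3,  -  1/5, - 1/7,0,4/13 , 4,4 , 7 , 8]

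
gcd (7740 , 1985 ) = 5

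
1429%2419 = 1429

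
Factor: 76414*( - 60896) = - 4653306944 = - 2^6 *11^1*13^1 * 173^1*2939^1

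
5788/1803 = 3 + 379/1803 = 3.21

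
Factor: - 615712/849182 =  - 307856/424591 = -2^4*71^1*271^1*281^( - 1 )*1511^ (-1)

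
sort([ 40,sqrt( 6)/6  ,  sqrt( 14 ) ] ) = [ sqrt( 6)/6,sqrt( 14),40] 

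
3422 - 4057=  - 635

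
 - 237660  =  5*( - 47532 )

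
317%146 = 25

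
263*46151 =12137713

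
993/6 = 165 + 1/2 = 165.50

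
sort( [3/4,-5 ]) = [ - 5  ,  3/4]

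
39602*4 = 158408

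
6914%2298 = 20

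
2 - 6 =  - 4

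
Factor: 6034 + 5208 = 11242 = 2^1*7^1*11^1*73^1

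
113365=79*1435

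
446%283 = 163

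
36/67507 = 36/67507 = 0.00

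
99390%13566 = 4428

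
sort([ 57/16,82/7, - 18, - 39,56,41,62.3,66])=[ - 39,  -  18 , 57/16,82/7,  41,56, 62.3,  66]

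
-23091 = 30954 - 54045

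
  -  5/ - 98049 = 5/98049 = 0.00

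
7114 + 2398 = 9512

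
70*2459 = 172130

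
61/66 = 61/66 = 0.92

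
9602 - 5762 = 3840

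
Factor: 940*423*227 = 2^2 * 3^2*5^1*47^2*227^1 = 90259740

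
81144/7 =11592 = 11592.00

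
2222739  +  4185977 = 6408716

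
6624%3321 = 3303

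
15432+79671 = 95103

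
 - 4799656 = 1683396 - 6483052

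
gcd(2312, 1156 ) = 1156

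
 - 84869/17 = -84869/17 = - 4992.29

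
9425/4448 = 2 + 529/4448 = 2.12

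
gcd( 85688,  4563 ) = 1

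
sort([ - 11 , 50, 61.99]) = [-11,  50,61.99 ] 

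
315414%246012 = 69402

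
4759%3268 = 1491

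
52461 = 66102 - 13641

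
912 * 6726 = 6134112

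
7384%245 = 34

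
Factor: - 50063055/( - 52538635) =10012611/10507727 = 3^1*7^2*53^( - 1)*68113^1*198259^ ( - 1)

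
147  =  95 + 52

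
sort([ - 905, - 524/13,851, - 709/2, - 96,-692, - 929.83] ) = [ - 929.83 , - 905, - 692,  -  709/2, - 96, - 524/13,851 ] 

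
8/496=1/62 = 0.02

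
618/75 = 8 + 6/25= 8.24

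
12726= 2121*6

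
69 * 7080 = 488520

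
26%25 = 1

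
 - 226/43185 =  - 226/43185=- 0.01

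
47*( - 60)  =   - 2820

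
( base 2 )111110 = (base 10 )62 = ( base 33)1t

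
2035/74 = 27 + 1/2 = 27.50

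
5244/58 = 90 + 12/29 = 90.41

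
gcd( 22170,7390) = 7390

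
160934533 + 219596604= 380531137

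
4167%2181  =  1986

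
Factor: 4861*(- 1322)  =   - 2^1*661^1*4861^1=- 6426242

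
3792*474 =1797408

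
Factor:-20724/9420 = - 5^(-1 ) * 11^1 = -11/5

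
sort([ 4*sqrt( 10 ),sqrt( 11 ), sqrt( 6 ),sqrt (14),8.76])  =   [ sqrt( 6 ),sqrt( 11),sqrt(14),8.76, 4*sqrt( 10) ] 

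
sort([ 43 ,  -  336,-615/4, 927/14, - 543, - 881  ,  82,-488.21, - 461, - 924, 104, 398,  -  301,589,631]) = [ - 924,-881, - 543, - 488.21, - 461, - 336,-301, - 615/4, 43 , 927/14 , 82 , 104, 398,589,631 ]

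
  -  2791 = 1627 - 4418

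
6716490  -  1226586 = 5489904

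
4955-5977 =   -  1022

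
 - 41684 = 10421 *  ( - 4)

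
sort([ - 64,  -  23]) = [ - 64, - 23 ] 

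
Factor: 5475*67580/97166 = 2^1*3^1*5^3*19^( - 1 )*31^1*73^1*109^1*2557^ (- 1) = 185000250/48583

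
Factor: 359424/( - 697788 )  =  -256/497 = - 2^8*7^(-1) * 71^( - 1)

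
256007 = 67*3821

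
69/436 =69/436 = 0.16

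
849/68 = 12 + 33/68 =12.49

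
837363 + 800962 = 1638325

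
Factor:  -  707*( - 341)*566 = 136455242= 2^1*7^1*11^1*31^1*101^1*283^1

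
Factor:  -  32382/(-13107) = 2^1*3^1*7^1 * 17^( - 1) = 42/17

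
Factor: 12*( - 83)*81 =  - 80676 = - 2^2 * 3^5*83^1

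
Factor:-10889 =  - 10889^1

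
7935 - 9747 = -1812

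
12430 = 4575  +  7855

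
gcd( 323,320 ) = 1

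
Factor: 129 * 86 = 11094 = 2^1*3^1 * 43^2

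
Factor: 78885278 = 2^1 * 29^1 *157^1  *8663^1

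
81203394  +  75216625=156420019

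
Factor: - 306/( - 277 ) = 2^1*3^2*17^1 *277^( - 1 ) 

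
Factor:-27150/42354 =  - 3^( - 1 )* 5^2*13^( - 1) = - 25/39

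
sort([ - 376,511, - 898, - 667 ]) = [ - 898, - 667, - 376,511] 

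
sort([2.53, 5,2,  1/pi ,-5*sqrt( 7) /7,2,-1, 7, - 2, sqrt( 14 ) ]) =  [ - 2  , - 5*sqrt(7 )/7, - 1, 1/pi,2, 2, 2.53, sqrt( 14 ), 5, 7]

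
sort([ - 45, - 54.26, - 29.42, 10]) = [ - 54.26, - 45 , - 29.42, 10 ] 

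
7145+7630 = 14775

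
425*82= 34850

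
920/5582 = 460/2791 = 0.16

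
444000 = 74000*6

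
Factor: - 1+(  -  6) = -7^1 = -7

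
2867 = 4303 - 1436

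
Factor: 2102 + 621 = 2723=7^1*389^1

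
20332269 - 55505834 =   -  35173565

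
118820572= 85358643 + 33461929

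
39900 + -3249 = 36651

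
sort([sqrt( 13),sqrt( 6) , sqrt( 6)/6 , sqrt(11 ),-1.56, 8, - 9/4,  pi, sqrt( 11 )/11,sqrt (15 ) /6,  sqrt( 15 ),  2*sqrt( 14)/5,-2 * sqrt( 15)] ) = [ - 2 * sqrt( 15 ),  -  9/4,  -  1.56,sqrt(11)/11, sqrt(6)/6,  sqrt( 15)/6  ,  2*sqrt(14 ) /5, sqrt( 6 ),pi, sqrt(11),  sqrt(13),sqrt( 15),  8 ]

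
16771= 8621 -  - 8150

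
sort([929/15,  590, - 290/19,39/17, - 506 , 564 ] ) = [ - 506, - 290/19, 39/17 , 929/15, 564, 590]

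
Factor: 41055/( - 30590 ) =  - 2^( - 1)*3^1 * 17^1 * 19^( - 1 ) = -51/38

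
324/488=81/122 = 0.66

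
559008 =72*7764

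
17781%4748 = 3537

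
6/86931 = 2/28977  =  0.00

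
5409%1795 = 24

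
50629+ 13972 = 64601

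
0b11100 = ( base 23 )15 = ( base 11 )26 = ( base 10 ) 28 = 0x1C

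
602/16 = 37+ 5/8  =  37.62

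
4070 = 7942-3872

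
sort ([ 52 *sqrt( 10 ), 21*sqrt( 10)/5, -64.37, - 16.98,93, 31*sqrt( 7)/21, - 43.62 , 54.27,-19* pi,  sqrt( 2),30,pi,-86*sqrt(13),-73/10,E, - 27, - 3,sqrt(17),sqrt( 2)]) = [-86*sqrt( 13),-64.37, - 19*pi, - 43.62,-27, - 16.98,-73/10, - 3,sqrt( 2),  sqrt(2) , E, pi,31*sqrt( 7 )/21 , sqrt( 17), 21*sqrt (10 ) /5,30, 54.27,93  ,  52*sqrt( 10) ]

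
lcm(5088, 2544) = 5088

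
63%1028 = 63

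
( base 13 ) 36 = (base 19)27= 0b101101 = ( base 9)50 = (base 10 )45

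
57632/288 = 200 + 1/9 = 200.11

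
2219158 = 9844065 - 7624907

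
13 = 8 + 5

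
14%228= 14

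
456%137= 45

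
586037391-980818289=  - 394780898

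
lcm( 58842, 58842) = 58842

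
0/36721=0 = 0.00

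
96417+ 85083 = 181500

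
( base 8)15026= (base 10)6678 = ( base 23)ce8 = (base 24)BE6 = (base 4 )1220112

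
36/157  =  36/157 = 0.23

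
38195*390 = 14896050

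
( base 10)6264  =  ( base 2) 1100001111000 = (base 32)63O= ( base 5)200024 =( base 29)7d0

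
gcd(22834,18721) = 1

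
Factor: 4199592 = 2^3*3^1*233^1 * 751^1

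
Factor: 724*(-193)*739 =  - 2^2*181^1 * 193^1 * 739^1  =  -103261948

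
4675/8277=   4675/8277  =  0.56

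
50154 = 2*25077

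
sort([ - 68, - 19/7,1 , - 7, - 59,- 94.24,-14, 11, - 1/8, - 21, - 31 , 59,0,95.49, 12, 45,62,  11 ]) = [ - 94.24,-68, - 59, - 31, - 21,  -  14 , - 7, - 19/7, - 1/8,0, 1, 11, 11, 12, 45, 59, 62 , 95.49 ] 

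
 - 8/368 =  - 1 + 45/46=- 0.02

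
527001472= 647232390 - 120230918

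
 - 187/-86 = 2+15/86 = 2.17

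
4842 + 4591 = 9433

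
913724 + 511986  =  1425710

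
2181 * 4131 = 9009711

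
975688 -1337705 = -362017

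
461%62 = 27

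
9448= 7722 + 1726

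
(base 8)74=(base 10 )60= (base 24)2C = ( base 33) 1R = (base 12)50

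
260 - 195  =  65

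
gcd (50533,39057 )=1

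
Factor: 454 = 2^1*227^1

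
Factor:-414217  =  -414217^1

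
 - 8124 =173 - 8297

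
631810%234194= 163422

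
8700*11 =95700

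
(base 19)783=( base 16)a7a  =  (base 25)477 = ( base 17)94D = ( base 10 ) 2682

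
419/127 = 3 + 38/127 =3.30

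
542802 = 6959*78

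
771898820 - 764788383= 7110437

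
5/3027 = 5/3027 = 0.00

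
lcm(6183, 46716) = 420444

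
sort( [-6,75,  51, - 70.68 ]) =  [-70.68, - 6, 51, 75 ]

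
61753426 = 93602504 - 31849078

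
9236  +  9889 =19125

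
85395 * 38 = 3245010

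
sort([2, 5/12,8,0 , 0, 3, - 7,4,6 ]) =[-7, 0,  0 , 5/12,2, 3,  4,6,8]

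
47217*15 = 708255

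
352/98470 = 176/49235= 0.00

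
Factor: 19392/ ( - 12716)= - 4848/3179  =  - 2^4*3^1*11^( - 1) *17^( - 2 )*101^1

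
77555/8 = 77555/8 = 9694.38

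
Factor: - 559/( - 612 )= 2^( - 2)*3^( - 2) * 13^1*17^(-1 )*43^1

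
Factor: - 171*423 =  - 3^4*19^1*47^1 = - 72333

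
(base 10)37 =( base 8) 45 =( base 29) 18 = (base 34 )13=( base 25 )1c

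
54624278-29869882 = 24754396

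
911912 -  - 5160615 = 6072527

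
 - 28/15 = - 2 + 2/15 = - 1.87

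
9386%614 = 176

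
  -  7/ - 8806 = 1/1258 = 0.00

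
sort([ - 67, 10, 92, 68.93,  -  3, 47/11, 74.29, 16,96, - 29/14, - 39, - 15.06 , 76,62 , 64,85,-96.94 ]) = [-96.94,-67, - 39, - 15.06, - 3 ,-29/14,47/11, 10, 16,62,64 , 68.93, 74.29, 76,85,92, 96 ]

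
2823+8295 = 11118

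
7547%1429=402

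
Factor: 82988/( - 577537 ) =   -  2^2 * 20747^1*577537^(  -  1) 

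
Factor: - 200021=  - 139^1* 1439^1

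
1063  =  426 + 637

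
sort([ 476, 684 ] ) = [ 476, 684] 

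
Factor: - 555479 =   -  103^1*5393^1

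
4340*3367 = 14612780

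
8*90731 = 725848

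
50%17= 16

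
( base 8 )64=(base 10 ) 52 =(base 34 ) 1i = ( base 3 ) 1221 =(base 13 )40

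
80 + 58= 138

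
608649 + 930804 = 1539453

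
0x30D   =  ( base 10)781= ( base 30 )Q1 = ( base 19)232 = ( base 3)1001221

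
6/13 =6/13 = 0.46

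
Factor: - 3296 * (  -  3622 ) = 11938112 = 2^6*103^1 * 1811^1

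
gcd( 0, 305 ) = 305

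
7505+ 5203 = 12708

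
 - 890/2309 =-1+1419/2309  =  - 0.39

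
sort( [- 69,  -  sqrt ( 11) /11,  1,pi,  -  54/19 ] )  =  [ - 69, - 54/19,- sqrt( 11)/11,1, pi]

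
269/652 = 269/652 = 0.41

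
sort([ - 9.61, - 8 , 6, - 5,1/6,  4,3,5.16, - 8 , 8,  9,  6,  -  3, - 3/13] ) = [ - 9.61,-8, - 8, - 5, - 3, - 3/13,1/6,  3,4,  5.16,6,  6, 8,9] 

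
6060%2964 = 132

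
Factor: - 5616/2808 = - 2 = - 2^1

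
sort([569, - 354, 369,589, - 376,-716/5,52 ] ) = [ - 376,-354 ,- 716/5,52, 369,569,589] 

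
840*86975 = 73059000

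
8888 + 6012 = 14900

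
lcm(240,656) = 9840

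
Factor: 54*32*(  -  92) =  - 158976 = - 2^8*3^3*23^1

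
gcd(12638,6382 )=2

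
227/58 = 227/58=3.91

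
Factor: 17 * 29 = 493= 17^1*29^1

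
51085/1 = 51085=51085.00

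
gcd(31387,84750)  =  1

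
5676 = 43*132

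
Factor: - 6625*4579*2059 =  - 5^3*19^1 * 29^1*53^1*71^1*241^1 = -62461566625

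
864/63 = 13+5/7 = 13.71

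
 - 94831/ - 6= 15805 + 1/6 =15805.17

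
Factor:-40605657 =-3^1 * 13535219^1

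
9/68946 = 3/22982 = 0.00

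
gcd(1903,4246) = 11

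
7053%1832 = 1557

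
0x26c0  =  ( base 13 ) 4691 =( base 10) 9920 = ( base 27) dgb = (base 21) 11a8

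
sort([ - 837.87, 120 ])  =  [ - 837.87, 120]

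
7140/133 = 53 + 13/19 = 53.68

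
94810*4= 379240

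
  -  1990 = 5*( - 398)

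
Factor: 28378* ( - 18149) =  - 2^1*7^1*2027^1*18149^1  =  - 515032322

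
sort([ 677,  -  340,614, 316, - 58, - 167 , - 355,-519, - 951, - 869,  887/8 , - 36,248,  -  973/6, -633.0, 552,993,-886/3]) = [- 951,- 869, - 633.0, - 519,-355,  -  340, - 886/3,-167,-973/6,-58,-36, 887/8, 248,316,552,614,677,993]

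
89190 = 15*5946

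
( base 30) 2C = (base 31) 2a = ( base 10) 72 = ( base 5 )242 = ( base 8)110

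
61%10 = 1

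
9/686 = 9/686 = 0.01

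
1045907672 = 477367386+568540286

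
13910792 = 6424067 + 7486725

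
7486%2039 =1369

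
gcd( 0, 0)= 0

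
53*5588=296164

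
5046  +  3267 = 8313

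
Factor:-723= - 3^1 * 241^1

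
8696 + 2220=10916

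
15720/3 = 5240 = 5240.00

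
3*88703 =266109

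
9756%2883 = 1107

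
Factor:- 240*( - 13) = 3120 =2^4*3^1 * 5^1*13^1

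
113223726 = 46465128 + 66758598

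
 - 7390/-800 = 739/80=9.24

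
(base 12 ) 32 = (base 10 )38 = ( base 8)46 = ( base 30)18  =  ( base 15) 28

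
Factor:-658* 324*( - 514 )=2^4*3^4*7^1*47^1 * 257^1 = 109580688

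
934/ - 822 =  - 467/411 = - 1.14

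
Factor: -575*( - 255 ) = 146625  =  3^1*5^3 *17^1*23^1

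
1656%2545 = 1656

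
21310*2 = 42620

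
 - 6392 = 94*( - 68 ) 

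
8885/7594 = 1 + 1291/7594 = 1.17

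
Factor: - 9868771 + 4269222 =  - 5599549  =  -5599549^1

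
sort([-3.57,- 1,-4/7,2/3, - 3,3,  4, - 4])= [ -4, - 3.57,-3, - 1, - 4/7,2/3,3,4]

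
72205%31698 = 8809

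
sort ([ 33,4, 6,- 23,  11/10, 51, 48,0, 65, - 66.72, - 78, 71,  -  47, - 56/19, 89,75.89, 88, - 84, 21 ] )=[ - 84,  -  78, - 66.72,-47, - 23,-56/19, 0, 11/10 , 4, 6, 21,33,  48, 51, 65  ,  71, 75.89,88  ,  89] 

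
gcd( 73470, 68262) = 186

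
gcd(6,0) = 6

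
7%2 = 1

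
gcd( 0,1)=1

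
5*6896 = 34480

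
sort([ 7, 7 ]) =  [7,7] 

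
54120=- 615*(-88) 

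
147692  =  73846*2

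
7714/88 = 3857/44 = 87.66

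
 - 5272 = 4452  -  9724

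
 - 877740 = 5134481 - 6012221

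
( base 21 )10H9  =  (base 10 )9627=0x259b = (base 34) 8B5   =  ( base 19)17cd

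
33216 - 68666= - 35450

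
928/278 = 464/139=3.34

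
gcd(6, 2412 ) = 6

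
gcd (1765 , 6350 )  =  5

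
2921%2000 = 921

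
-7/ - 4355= 7/4355 = 0.00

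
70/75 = 14/15 = 0.93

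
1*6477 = 6477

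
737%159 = 101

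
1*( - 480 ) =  - 480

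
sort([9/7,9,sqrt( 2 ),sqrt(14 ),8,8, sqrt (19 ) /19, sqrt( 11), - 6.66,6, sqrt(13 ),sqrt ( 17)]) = [ - 6.66,sqrt( 19)/19,9/7,sqrt( 2),sqrt(11) , sqrt( 13),sqrt( 14 ), sqrt( 17),6,8, 8,9]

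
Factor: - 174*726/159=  - 42108/53 = - 2^2*3^1 * 11^2*29^1*53^( - 1 ) 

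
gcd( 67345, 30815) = 5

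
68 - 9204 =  -9136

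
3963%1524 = 915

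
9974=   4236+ 5738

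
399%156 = 87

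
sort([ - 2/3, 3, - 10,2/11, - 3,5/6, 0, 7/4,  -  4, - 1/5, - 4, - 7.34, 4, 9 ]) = [ -10,  -  7.34, - 4, - 4, - 3,-2/3 , - 1/5,  0, 2/11, 5/6,  7/4, 3,4, 9]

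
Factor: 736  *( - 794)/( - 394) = 292192/197 = 2^5*23^1*197^( - 1 )*397^1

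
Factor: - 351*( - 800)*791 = 222112800 = 2^5*3^3*5^2*7^1*13^1*113^1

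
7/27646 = 7/27646= 0.00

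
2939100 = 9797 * 300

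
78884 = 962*82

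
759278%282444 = 194390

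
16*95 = 1520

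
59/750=59/750= 0.08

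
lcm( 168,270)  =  7560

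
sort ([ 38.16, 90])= [ 38.16, 90]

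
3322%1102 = 16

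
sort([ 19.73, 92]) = [ 19.73, 92]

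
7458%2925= 1608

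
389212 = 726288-337076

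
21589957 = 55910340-34320383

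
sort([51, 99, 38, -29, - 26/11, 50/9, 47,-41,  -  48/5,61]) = [ - 41 ,  -  29,-48/5,  -  26/11, 50/9 , 38, 47, 51,61,99]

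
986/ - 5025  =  -1  +  4039/5025=- 0.20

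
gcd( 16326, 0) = 16326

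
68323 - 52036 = 16287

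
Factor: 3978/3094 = 9/7 = 3^2*7^ (- 1)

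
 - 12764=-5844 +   -  6920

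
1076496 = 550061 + 526435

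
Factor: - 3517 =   -  3517^1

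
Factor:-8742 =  - 2^1*3^1*31^1*47^1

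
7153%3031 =1091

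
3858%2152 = 1706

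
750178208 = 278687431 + 471490777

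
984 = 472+512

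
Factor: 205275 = 3^1*5^2 * 7^1*17^1*23^1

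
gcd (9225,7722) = 9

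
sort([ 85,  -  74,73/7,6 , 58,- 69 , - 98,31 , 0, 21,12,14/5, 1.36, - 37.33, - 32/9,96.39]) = [ - 98, - 74, - 69, - 37.33 , - 32/9, 0, 1.36,14/5,6,73/7,12, 21 , 31,58,85, 96.39 ]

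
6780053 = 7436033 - 655980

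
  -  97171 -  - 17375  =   - 79796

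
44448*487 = 21646176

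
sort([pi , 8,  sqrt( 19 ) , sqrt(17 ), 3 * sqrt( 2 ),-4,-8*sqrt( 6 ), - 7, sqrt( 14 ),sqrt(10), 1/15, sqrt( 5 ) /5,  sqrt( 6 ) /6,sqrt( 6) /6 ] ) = [ - 8*sqrt (6 ), -7, - 4, 1/15,sqrt( 6 ) /6,sqrt( 6)/6 , sqrt( 5)/5 , pi, sqrt( 10), sqrt( 14 ),sqrt( 17 ),3*sqrt( 2),  sqrt( 19 ), 8 ]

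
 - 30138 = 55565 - 85703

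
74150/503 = 147 + 209/503 = 147.42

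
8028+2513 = 10541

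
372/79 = 372/79  =  4.71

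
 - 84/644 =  - 3/23 = -0.13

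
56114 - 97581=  - 41467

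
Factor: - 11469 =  - 3^1 * 3823^1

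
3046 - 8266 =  - 5220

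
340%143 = 54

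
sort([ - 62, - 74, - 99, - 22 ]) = [- 99, - 74, - 62,-22 ]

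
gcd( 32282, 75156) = 2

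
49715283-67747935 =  - 18032652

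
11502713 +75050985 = 86553698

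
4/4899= 4/4899 = 0.00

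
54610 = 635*86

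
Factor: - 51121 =  -  7^1*67^1* 109^1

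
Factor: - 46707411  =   - 3^1*23^1 *676919^1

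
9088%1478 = 220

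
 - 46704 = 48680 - 95384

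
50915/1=50915 =50915.00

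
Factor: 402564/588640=100641/147160 = 2^( - 3 )*3^1*5^( - 1)*13^( - 1)*283^(-1)*33547^1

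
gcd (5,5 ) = 5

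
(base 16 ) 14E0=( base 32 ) 570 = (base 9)7287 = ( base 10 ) 5344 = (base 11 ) 4019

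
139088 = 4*34772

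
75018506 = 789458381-714439875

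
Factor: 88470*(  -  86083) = -7615763010 = -  2^1*3^2*5^1 *983^1*86083^1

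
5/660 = 1/132 = 0.01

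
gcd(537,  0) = 537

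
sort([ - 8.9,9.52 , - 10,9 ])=[ - 10,- 8.9, 9, 9.52]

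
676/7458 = 338/3729= 0.09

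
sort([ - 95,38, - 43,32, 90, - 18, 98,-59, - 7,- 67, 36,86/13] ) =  [ - 95 ,  -  67, - 59, - 43, - 18,-7,86/13,32,36, 38, 90, 98] 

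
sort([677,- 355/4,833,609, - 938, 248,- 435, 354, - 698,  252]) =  [-938,-698, - 435 , - 355/4,248,  252,  354,609,677,833] 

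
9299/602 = 15+269/602=15.45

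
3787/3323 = 3787/3323 = 1.14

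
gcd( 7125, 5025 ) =75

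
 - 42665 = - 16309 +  -26356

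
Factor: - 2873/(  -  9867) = 3^( - 1 )*11^( - 1)*13^1*17^1*23^( - 1 ) = 221/759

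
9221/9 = 1024 + 5/9 = 1024.56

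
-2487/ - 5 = 497 + 2/5  =  497.40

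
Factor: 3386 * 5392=2^5*337^1 * 1693^1 = 18257312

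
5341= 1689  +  3652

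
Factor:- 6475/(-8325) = 7/9 = 3^( - 2)*7^1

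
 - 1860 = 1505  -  3365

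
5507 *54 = 297378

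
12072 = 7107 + 4965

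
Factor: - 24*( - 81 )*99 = 2^3*3^7*11^1 = 192456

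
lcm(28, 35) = 140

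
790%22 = 20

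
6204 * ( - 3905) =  - 24226620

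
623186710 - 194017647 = 429169063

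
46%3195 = 46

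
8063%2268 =1259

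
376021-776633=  - 400612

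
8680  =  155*56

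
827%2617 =827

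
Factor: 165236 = 2^2* 101^1*409^1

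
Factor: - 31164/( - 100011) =196/629 = 2^2 * 7^2 * 17^ (-1 ) * 37^( - 1 )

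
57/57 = 1=1.00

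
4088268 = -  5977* (  -  684)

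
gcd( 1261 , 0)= 1261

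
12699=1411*9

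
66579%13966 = 10715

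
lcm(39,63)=819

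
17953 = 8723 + 9230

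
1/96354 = 1/96354 =0.00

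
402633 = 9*44737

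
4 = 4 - 0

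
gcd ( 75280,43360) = 80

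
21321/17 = 21321/17 =1254.18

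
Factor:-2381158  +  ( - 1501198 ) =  - 3882356 = - 2^2*53^1*18313^1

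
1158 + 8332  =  9490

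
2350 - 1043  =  1307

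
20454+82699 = 103153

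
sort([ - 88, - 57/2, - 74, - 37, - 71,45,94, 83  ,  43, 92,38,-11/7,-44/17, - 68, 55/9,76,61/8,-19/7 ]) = [ - 88,  -  74, - 71, - 68 , - 37,-57/2, - 19/7,  -  44/17, - 11/7, 55/9,61/8,38, 43,45, 76,83, 92, 94] 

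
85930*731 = 62814830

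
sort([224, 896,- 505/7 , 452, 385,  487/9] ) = [ - 505/7, 487/9,  224,385,  452,896]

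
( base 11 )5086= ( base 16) 1A5D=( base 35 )5HT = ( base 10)6749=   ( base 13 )30c2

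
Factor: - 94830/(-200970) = 109/231 = 3^( - 1)*7^( - 1 )*11^(  -  1 )*109^1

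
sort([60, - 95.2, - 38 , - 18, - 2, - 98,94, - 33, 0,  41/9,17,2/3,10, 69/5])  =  [ - 98,-95.2, - 38, - 33, - 18, - 2, 0,2/3,41/9 , 10, 69/5,17,60,94]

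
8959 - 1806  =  7153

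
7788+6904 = 14692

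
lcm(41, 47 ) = 1927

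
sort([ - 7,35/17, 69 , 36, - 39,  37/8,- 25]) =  [ - 39, - 25, - 7, 35/17, 37/8, 36,69 ] 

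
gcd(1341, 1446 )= 3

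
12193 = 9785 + 2408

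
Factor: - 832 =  - 2^6*13^1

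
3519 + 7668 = 11187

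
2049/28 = 73 + 5/28 = 73.18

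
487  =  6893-6406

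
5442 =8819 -3377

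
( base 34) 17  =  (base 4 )221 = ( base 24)1H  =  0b101001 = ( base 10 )41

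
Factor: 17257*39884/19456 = 2^( - 8)*13^2* 19^( - 1)*59^1*17257^1 = 172069547/4864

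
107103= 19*5637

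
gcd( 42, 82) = 2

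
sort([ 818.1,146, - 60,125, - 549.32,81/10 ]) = [  -  549.32,-60,81/10,125, 146,818.1 ] 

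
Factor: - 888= - 2^3 * 3^1*37^1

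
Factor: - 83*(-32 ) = 2656 = 2^5 *83^1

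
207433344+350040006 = 557473350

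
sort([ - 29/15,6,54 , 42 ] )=[ - 29/15, 6, 42,54 ]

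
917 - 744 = 173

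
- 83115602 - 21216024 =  - 104331626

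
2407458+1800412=4207870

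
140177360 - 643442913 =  - 503265553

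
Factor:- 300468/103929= -292/101=- 2^2*73^1*101^( - 1)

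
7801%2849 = 2103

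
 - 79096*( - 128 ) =10124288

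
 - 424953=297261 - 722214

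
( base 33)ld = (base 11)592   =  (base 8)1302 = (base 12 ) 4AA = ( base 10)706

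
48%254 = 48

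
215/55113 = 215/55113 = 0.00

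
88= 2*44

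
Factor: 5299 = 7^1 * 757^1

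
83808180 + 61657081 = 145465261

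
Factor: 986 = 2^1*17^1*29^1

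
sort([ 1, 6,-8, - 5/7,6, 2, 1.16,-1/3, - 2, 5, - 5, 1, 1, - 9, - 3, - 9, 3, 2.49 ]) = [ - 9, - 9, - 8, - 5, - 3, - 2, -5/7, - 1/3,1,  1, 1 , 1.16, 2 , 2.49, 3, 5, 6, 6] 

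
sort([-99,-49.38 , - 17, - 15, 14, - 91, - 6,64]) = [-99, - 91,-49.38,-17, - 15,-6,  14,64 ]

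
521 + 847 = 1368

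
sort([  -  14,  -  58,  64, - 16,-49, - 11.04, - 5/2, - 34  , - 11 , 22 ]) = [ -58, - 49,- 34, - 16,-14,-11.04, - 11, - 5/2,22 , 64]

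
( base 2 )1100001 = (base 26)3J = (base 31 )34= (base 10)97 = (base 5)342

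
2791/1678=1 + 1113/1678 = 1.66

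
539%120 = 59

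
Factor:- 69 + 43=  - 26 = - 2^1*13^1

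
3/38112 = 1/12704 = 0.00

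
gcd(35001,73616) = 1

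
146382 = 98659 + 47723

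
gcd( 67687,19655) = 1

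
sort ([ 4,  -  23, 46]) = [ - 23, 4, 46] 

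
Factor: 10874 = 2^1 * 5437^1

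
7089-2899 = 4190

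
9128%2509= 1601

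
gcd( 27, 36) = 9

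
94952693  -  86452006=8500687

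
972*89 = 86508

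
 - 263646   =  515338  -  778984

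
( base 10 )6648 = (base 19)i7h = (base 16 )19F8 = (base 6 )50440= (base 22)dg4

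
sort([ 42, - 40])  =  [ - 40, 42 ]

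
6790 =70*97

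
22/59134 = 11/29567 = 0.00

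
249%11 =7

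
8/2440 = 1/305 = 0.00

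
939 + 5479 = 6418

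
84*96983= 8146572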